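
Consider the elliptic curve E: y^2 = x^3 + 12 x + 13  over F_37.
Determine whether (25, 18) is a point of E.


Check whether y^2 = x^3 + 12 x + 13 (mod 37) for (x, y) = (25, 18).
LHS: y^2 = 18^2 mod 37 = 28
RHS: x^3 + 12 x + 13 = 25^3 + 12*25 + 13 mod 37 = 28
LHS = RHS

Yes, on the curve


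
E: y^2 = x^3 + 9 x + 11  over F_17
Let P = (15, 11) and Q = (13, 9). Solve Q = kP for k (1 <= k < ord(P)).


Enumerate multiples of P until we hit Q = (13, 9):
  1P = (15, 11)
  2P = (6, 3)
  3P = (14, 5)
  4P = (7, 3)
  5P = (13, 8)
  6P = (4, 14)
  7P = (11, 8)
  8P = (16, 1)
  9P = (1, 2)
  10P = (10, 8)
  11P = (8, 0)
  12P = (10, 9)
  13P = (1, 15)
  14P = (16, 16)
  15P = (11, 9)
  16P = (4, 3)
  17P = (13, 9)
Match found at i = 17.

k = 17


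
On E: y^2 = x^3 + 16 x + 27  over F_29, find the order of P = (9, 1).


Compute successive multiples of P until we hit O:
  1P = (9, 1)
  2P = (12, 2)
  3P = (21, 24)
  4P = (21, 5)
  5P = (12, 27)
  6P = (9, 28)
  7P = O

ord(P) = 7


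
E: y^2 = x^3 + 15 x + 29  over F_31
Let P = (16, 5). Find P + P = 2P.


Doubling: s = (3 x1^2 + a) / (2 y1)
s = (3*16^2 + 15) / (2*5) mod 31 = 7
x3 = s^2 - 2 x1 mod 31 = 7^2 - 2*16 = 17
y3 = s (x1 - x3) - y1 mod 31 = 7 * (16 - 17) - 5 = 19

2P = (17, 19)


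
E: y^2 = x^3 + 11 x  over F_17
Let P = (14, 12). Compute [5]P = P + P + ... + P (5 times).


k = 5 = 101_2 (binary, LSB first: 101)
Double-and-add from P = (14, 12):
  bit 0 = 1: acc = O + (14, 12) = (14, 12)
  bit 1 = 0: acc unchanged = (14, 12)
  bit 2 = 1: acc = (14, 12) + (2, 9) = (0, 0)

5P = (0, 0)


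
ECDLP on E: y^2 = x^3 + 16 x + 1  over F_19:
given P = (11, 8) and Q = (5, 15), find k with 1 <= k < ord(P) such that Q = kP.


Enumerate multiples of P until we hit Q = (5, 15):
  1P = (11, 8)
  2P = (14, 10)
  3P = (5, 15)
Match found at i = 3.

k = 3


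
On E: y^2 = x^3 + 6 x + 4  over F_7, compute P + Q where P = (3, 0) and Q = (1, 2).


P != Q, so use the chord formula.
s = (y2 - y1) / (x2 - x1) = (2) / (5) mod 7 = 6
x3 = s^2 - x1 - x2 mod 7 = 6^2 - 3 - 1 = 4
y3 = s (x1 - x3) - y1 mod 7 = 6 * (3 - 4) - 0 = 1

P + Q = (4, 1)


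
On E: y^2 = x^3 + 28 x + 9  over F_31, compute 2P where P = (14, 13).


Doubling: s = (3 x1^2 + a) / (2 y1)
s = (3*14^2 + 28) / (2*13) mod 31 = 7
x3 = s^2 - 2 x1 mod 31 = 7^2 - 2*14 = 21
y3 = s (x1 - x3) - y1 mod 31 = 7 * (14 - 21) - 13 = 0

2P = (21, 0)


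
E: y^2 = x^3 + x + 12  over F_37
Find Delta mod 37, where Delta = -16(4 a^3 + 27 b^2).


4 a^3 + 27 b^2 = 4*1^3 + 27*12^2 = 4 + 3888 = 3892
Delta = -16 * (3892) = -62272
Delta mod 37 = 36

Delta = 36 (mod 37)


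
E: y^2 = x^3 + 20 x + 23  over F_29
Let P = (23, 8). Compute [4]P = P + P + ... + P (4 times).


k = 4 = 100_2 (binary, LSB first: 001)
Double-and-add from P = (23, 8):
  bit 0 = 0: acc unchanged = O
  bit 1 = 0: acc unchanged = O
  bit 2 = 1: acc = O + (23, 21) = (23, 21)

4P = (23, 21)


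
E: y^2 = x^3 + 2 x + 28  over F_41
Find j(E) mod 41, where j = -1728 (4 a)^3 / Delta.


Delta = -16(4 a^3 + 27 b^2) mod 41 = 34
-1728 * (4 a)^3 = -1728 * (4*2)^3 mod 41 = 3
j = 3 * 34^(-1) mod 41 = 23

j = 23 (mod 41)


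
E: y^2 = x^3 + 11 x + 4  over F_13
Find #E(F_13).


For each x in F_13, count y with y^2 = x^3 + 11 x + 4 mod 13:
  x = 0: RHS = 4, y in [2, 11]  -> 2 point(s)
  x = 1: RHS = 3, y in [4, 9]  -> 2 point(s)
  x = 3: RHS = 12, y in [5, 8]  -> 2 point(s)
  x = 6: RHS = 0, y in [0]  -> 1 point(s)
  x = 9: RHS = 0, y in [0]  -> 1 point(s)
  x = 10: RHS = 9, y in [3, 10]  -> 2 point(s)
  x = 11: RHS = 0, y in [0]  -> 1 point(s)
Affine points: 11. Add the point at infinity: total = 12.

#E(F_13) = 12


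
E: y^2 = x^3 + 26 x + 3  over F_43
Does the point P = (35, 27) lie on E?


Check whether y^2 = x^3 + 26 x + 3 (mod 43) for (x, y) = (35, 27).
LHS: y^2 = 27^2 mod 43 = 41
RHS: x^3 + 26 x + 3 = 35^3 + 26*35 + 3 mod 43 = 14
LHS != RHS

No, not on the curve


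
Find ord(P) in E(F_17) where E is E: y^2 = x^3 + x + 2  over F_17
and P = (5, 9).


Compute successive multiples of P until we hit O:
  1P = (5, 9)
  2P = (3, 7)
  3P = (10, 3)
  4P = (15, 3)
  5P = (13, 6)
  6P = (1, 15)
  7P = (9, 14)
  8P = (12, 12)
  ... (continuing to 24P)
  24P = O

ord(P) = 24


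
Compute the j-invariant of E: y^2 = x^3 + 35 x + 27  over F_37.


Delta = -16(4 a^3 + 27 b^2) mod 37 = 10
-1728 * (4 a)^3 = -1728 * (4*35)^3 mod 37 = 29
j = 29 * 10^(-1) mod 37 = 14

j = 14 (mod 37)


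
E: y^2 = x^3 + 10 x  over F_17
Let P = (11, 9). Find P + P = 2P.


Doubling: s = (3 x1^2 + a) / (2 y1)
s = (3*11^2 + 10) / (2*9) mod 17 = 16
x3 = s^2 - 2 x1 mod 17 = 16^2 - 2*11 = 13
y3 = s (x1 - x3) - y1 mod 17 = 16 * (11 - 13) - 9 = 10

2P = (13, 10)


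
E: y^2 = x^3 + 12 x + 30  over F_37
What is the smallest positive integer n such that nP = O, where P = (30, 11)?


Compute successive multiples of P until we hit O:
  1P = (30, 11)
  2P = (5, 20)
  3P = (28, 9)
  4P = (17, 2)
  5P = (15, 25)
  6P = (8, 3)
  7P = (8, 34)
  8P = (15, 12)
  ... (continuing to 13P)
  13P = O

ord(P) = 13


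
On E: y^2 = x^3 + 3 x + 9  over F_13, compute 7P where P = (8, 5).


k = 7 = 111_2 (binary, LSB first: 111)
Double-and-add from P = (8, 5):
  bit 0 = 1: acc = O + (8, 5) = (8, 5)
  bit 1 = 1: acc = (8, 5) + (10, 8) = (7, 3)
  bit 2 = 1: acc = (7, 3) + (2, 7) = (1, 0)

7P = (1, 0)


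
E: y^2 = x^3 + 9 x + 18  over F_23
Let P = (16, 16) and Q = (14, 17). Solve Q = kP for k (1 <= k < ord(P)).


Enumerate multiples of P until we hit Q = (14, 17):
  1P = (16, 16)
  2P = (18, 3)
  3P = (14, 17)
Match found at i = 3.

k = 3


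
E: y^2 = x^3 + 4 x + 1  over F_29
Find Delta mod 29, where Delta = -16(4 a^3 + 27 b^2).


4 a^3 + 27 b^2 = 4*4^3 + 27*1^2 = 256 + 27 = 283
Delta = -16 * (283) = -4528
Delta mod 29 = 25

Delta = 25 (mod 29)


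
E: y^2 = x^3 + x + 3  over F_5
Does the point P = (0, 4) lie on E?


Check whether y^2 = x^3 + 1 x + 3 (mod 5) for (x, y) = (0, 4).
LHS: y^2 = 4^2 mod 5 = 1
RHS: x^3 + 1 x + 3 = 0^3 + 1*0 + 3 mod 5 = 3
LHS != RHS

No, not on the curve


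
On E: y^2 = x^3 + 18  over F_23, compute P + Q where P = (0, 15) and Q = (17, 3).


P != Q, so use the chord formula.
s = (y2 - y1) / (x2 - x1) = (11) / (17) mod 23 = 2
x3 = s^2 - x1 - x2 mod 23 = 2^2 - 0 - 17 = 10
y3 = s (x1 - x3) - y1 mod 23 = 2 * (0 - 10) - 15 = 11

P + Q = (10, 11)


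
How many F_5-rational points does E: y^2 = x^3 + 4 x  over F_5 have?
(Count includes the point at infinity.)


For each x in F_5, count y with y^2 = x^3 + 4 x + 0 mod 5:
  x = 0: RHS = 0, y in [0]  -> 1 point(s)
  x = 1: RHS = 0, y in [0]  -> 1 point(s)
  x = 2: RHS = 1, y in [1, 4]  -> 2 point(s)
  x = 3: RHS = 4, y in [2, 3]  -> 2 point(s)
  x = 4: RHS = 0, y in [0]  -> 1 point(s)
Affine points: 7. Add the point at infinity: total = 8.

#E(F_5) = 8


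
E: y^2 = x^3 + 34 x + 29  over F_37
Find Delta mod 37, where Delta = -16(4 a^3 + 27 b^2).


4 a^3 + 27 b^2 = 4*34^3 + 27*29^2 = 157216 + 22707 = 179923
Delta = -16 * (179923) = -2878768
Delta mod 37 = 17

Delta = 17 (mod 37)


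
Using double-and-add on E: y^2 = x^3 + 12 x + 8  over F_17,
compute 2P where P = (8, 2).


k = 2 = 10_2 (binary, LSB first: 01)
Double-and-add from P = (8, 2):
  bit 0 = 0: acc unchanged = O
  bit 1 = 1: acc = O + (1, 15) = (1, 15)

2P = (1, 15)


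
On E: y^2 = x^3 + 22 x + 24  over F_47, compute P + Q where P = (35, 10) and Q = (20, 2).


P != Q, so use the chord formula.
s = (y2 - y1) / (x2 - x1) = (39) / (32) mod 47 = 35
x3 = s^2 - x1 - x2 mod 47 = 35^2 - 35 - 20 = 42
y3 = s (x1 - x3) - y1 mod 47 = 35 * (35 - 42) - 10 = 27

P + Q = (42, 27)


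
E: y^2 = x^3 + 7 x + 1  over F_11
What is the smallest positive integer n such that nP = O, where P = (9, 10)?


Compute successive multiples of P until we hit O:
  1P = (9, 10)
  2P = (9, 1)
  3P = O

ord(P) = 3


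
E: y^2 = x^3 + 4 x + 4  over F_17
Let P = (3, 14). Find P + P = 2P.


Doubling: s = (3 x1^2 + a) / (2 y1)
s = (3*3^2 + 4) / (2*14) mod 17 = 9
x3 = s^2 - 2 x1 mod 17 = 9^2 - 2*3 = 7
y3 = s (x1 - x3) - y1 mod 17 = 9 * (3 - 7) - 14 = 1

2P = (7, 1)


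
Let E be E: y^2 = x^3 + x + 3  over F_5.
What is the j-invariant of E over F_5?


Delta = -16(4 a^3 + 27 b^2) mod 5 = 3
-1728 * (4 a)^3 = -1728 * (4*1)^3 mod 5 = 3
j = 3 * 3^(-1) mod 5 = 1

j = 1 (mod 5)


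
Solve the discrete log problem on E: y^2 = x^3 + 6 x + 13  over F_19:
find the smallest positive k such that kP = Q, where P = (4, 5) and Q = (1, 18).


Enumerate multiples of P until we hit Q = (1, 18):
  1P = (4, 5)
  2P = (9, 6)
  3P = (3, 18)
  4P = (10, 16)
  5P = (11, 17)
  6P = (5, 15)
  7P = (15, 18)
  8P = (16, 5)
  9P = (18, 14)
  10P = (1, 1)
  11P = (1, 18)
Match found at i = 11.

k = 11


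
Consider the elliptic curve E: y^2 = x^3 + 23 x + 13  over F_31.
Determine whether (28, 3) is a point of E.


Check whether y^2 = x^3 + 23 x + 13 (mod 31) for (x, y) = (28, 3).
LHS: y^2 = 3^2 mod 31 = 9
RHS: x^3 + 23 x + 13 = 28^3 + 23*28 + 13 mod 31 = 10
LHS != RHS

No, not on the curve


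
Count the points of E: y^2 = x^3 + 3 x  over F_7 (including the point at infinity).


For each x in F_7, count y with y^2 = x^3 + 3 x + 0 mod 7:
  x = 0: RHS = 0, y in [0]  -> 1 point(s)
  x = 1: RHS = 4, y in [2, 5]  -> 2 point(s)
  x = 2: RHS = 0, y in [0]  -> 1 point(s)
  x = 3: RHS = 1, y in [1, 6]  -> 2 point(s)
  x = 5: RHS = 0, y in [0]  -> 1 point(s)
Affine points: 7. Add the point at infinity: total = 8.

#E(F_7) = 8


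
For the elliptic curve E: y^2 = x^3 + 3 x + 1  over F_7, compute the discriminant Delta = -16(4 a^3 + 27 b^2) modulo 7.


4 a^3 + 27 b^2 = 4*3^3 + 27*1^2 = 108 + 27 = 135
Delta = -16 * (135) = -2160
Delta mod 7 = 3

Delta = 3 (mod 7)


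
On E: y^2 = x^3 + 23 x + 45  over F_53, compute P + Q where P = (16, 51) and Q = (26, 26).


P != Q, so use the chord formula.
s = (y2 - y1) / (x2 - x1) = (28) / (10) mod 53 = 24
x3 = s^2 - x1 - x2 mod 53 = 24^2 - 16 - 26 = 4
y3 = s (x1 - x3) - y1 mod 53 = 24 * (16 - 4) - 51 = 25

P + Q = (4, 25)


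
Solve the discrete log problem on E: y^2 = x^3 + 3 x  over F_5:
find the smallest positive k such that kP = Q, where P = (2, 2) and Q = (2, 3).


Enumerate multiples of P until we hit Q = (2, 3):
  1P = (2, 2)
  2P = (1, 3)
  3P = (3, 4)
  4P = (4, 4)
  5P = (0, 0)
  6P = (4, 1)
  7P = (3, 1)
  8P = (1, 2)
  9P = (2, 3)
Match found at i = 9.

k = 9


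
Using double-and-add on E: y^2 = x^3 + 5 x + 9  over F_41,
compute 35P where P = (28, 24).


k = 35 = 100011_2 (binary, LSB first: 110001)
Double-and-add from P = (28, 24):
  bit 0 = 1: acc = O + (28, 24) = (28, 24)
  bit 1 = 1: acc = (28, 24) + (35, 38) = (23, 27)
  bit 2 = 0: acc unchanged = (23, 27)
  bit 3 = 0: acc unchanged = (23, 27)
  bit 4 = 0: acc unchanged = (23, 27)
  bit 5 = 1: acc = (23, 27) + (3, 25) = (31, 5)

35P = (31, 5)


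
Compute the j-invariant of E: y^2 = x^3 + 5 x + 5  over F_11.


Delta = -16(4 a^3 + 27 b^2) mod 11 = 10
-1728 * (4 a)^3 = -1728 * (4*5)^3 mod 11 = 8
j = 8 * 10^(-1) mod 11 = 3

j = 3 (mod 11)


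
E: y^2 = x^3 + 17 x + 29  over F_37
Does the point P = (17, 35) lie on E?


Check whether y^2 = x^3 + 17 x + 29 (mod 37) for (x, y) = (17, 35).
LHS: y^2 = 35^2 mod 37 = 4
RHS: x^3 + 17 x + 29 = 17^3 + 17*17 + 29 mod 37 = 14
LHS != RHS

No, not on the curve


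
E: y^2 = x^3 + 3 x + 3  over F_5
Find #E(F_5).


For each x in F_5, count y with y^2 = x^3 + 3 x + 3 mod 5:
  x = 3: RHS = 4, y in [2, 3]  -> 2 point(s)
  x = 4: RHS = 4, y in [2, 3]  -> 2 point(s)
Affine points: 4. Add the point at infinity: total = 5.

#E(F_5) = 5


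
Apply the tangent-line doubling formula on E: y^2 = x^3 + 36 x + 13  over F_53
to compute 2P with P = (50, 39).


Doubling: s = (3 x1^2 + a) / (2 y1)
s = (3*50^2 + 36) / (2*39) mod 53 = 11
x3 = s^2 - 2 x1 mod 53 = 11^2 - 2*50 = 21
y3 = s (x1 - x3) - y1 mod 53 = 11 * (50 - 21) - 39 = 15

2P = (21, 15)


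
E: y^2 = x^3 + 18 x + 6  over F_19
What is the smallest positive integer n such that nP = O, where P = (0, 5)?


Compute successive multiples of P until we hit O:
  1P = (0, 5)
  2P = (4, 3)
  3P = (1, 5)
  4P = (18, 14)
  5P = (6, 11)
  6P = (14, 0)
  7P = (6, 8)
  8P = (18, 5)
  ... (continuing to 12P)
  12P = O

ord(P) = 12


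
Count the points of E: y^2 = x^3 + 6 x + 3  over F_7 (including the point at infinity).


For each x in F_7, count y with y^2 = x^3 + 6 x + 3 mod 7:
  x = 2: RHS = 2, y in [3, 4]  -> 2 point(s)
  x = 4: RHS = 0, y in [0]  -> 1 point(s)
  x = 5: RHS = 4, y in [2, 5]  -> 2 point(s)
Affine points: 5. Add the point at infinity: total = 6.

#E(F_7) = 6


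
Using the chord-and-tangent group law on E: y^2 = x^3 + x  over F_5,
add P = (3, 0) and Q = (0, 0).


P != Q, so use the chord formula.
s = (y2 - y1) / (x2 - x1) = (0) / (2) mod 5 = 0
x3 = s^2 - x1 - x2 mod 5 = 0^2 - 3 - 0 = 2
y3 = s (x1 - x3) - y1 mod 5 = 0 * (3 - 2) - 0 = 0

P + Q = (2, 0)


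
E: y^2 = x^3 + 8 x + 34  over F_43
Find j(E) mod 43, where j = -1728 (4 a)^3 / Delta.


Delta = -16(4 a^3 + 27 b^2) mod 43 = 8
-1728 * (4 a)^3 = -1728 * (4*8)^3 mod 43 = 27
j = 27 * 8^(-1) mod 43 = 41

j = 41 (mod 43)


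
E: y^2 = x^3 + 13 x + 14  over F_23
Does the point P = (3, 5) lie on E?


Check whether y^2 = x^3 + 13 x + 14 (mod 23) for (x, y) = (3, 5).
LHS: y^2 = 5^2 mod 23 = 2
RHS: x^3 + 13 x + 14 = 3^3 + 13*3 + 14 mod 23 = 11
LHS != RHS

No, not on the curve


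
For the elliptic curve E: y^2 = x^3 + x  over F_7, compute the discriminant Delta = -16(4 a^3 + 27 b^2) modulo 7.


4 a^3 + 27 b^2 = 4*1^3 + 27*0^2 = 4 + 0 = 4
Delta = -16 * (4) = -64
Delta mod 7 = 6

Delta = 6 (mod 7)


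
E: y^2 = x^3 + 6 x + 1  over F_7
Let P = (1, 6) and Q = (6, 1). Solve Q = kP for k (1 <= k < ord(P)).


Enumerate multiples of P until we hit Q = (6, 1):
  1P = (1, 6)
  2P = (6, 6)
  3P = (0, 1)
  4P = (3, 5)
  5P = (5, 3)
  6P = (2, 0)
  7P = (5, 4)
  8P = (3, 2)
  9P = (0, 6)
  10P = (6, 1)
Match found at i = 10.

k = 10


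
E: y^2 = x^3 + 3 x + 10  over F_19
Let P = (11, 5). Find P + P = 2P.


Doubling: s = (3 x1^2 + a) / (2 y1)
s = (3*11^2 + 3) / (2*5) mod 19 = 10
x3 = s^2 - 2 x1 mod 19 = 10^2 - 2*11 = 2
y3 = s (x1 - x3) - y1 mod 19 = 10 * (11 - 2) - 5 = 9

2P = (2, 9)


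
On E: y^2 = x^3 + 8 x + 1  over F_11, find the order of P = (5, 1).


Compute successive multiples of P until we hit O:
  1P = (5, 1)
  2P = (10, 6)
  3P = (8, 7)
  4P = (2, 5)
  5P = (7, 9)
  6P = (4, 3)
  7P = (6, 1)
  8P = (0, 10)
  ... (continuing to 17P)
  17P = O

ord(P) = 17


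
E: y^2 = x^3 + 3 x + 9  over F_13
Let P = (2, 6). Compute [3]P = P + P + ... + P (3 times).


k = 3 = 11_2 (binary, LSB first: 11)
Double-and-add from P = (2, 6):
  bit 0 = 1: acc = O + (2, 6) = (2, 6)
  bit 1 = 1: acc = (2, 6) + (0, 3) = (10, 8)

3P = (10, 8)


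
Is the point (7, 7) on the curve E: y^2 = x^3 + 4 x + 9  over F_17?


Check whether y^2 = x^3 + 4 x + 9 (mod 17) for (x, y) = (7, 7).
LHS: y^2 = 7^2 mod 17 = 15
RHS: x^3 + 4 x + 9 = 7^3 + 4*7 + 9 mod 17 = 6
LHS != RHS

No, not on the curve


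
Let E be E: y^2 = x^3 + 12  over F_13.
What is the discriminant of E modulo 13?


4 a^3 + 27 b^2 = 4*0^3 + 27*12^2 = 0 + 3888 = 3888
Delta = -16 * (3888) = -62208
Delta mod 13 = 10

Delta = 10 (mod 13)


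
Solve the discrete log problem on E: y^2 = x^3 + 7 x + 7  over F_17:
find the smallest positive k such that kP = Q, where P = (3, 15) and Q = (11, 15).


Enumerate multiples of P until we hit Q = (11, 15):
  1P = (3, 15)
  2P = (11, 2)
  3P = (16, 4)
  4P = (13, 0)
  5P = (16, 13)
  6P = (11, 15)
Match found at i = 6.

k = 6


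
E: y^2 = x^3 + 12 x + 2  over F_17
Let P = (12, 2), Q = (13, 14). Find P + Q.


P != Q, so use the chord formula.
s = (y2 - y1) / (x2 - x1) = (12) / (1) mod 17 = 12
x3 = s^2 - x1 - x2 mod 17 = 12^2 - 12 - 13 = 0
y3 = s (x1 - x3) - y1 mod 17 = 12 * (12 - 0) - 2 = 6

P + Q = (0, 6)


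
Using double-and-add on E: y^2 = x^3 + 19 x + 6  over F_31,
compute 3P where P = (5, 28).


k = 3 = 11_2 (binary, LSB first: 11)
Double-and-add from P = (5, 28):
  bit 0 = 1: acc = O + (5, 28) = (5, 28)
  bit 1 = 1: acc = (5, 28) + (15, 15) = (13, 1)

3P = (13, 1)


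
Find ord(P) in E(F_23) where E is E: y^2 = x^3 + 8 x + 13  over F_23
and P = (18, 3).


Compute successive multiples of P until we hit O:
  1P = (18, 3)
  2P = (18, 20)
  3P = O

ord(P) = 3


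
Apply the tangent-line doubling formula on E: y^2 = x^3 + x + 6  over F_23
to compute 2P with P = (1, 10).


Doubling: s = (3 x1^2 + a) / (2 y1)
s = (3*1^2 + 1) / (2*10) mod 23 = 14
x3 = s^2 - 2 x1 mod 23 = 14^2 - 2*1 = 10
y3 = s (x1 - x3) - y1 mod 23 = 14 * (1 - 10) - 10 = 2

2P = (10, 2)


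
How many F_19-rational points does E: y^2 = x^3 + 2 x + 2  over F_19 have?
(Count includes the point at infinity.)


For each x in F_19, count y with y^2 = x^3 + 2 x + 2 mod 19:
  x = 1: RHS = 5, y in [9, 10]  -> 2 point(s)
  x = 3: RHS = 16, y in [4, 15]  -> 2 point(s)
  x = 4: RHS = 17, y in [6, 13]  -> 2 point(s)
  x = 5: RHS = 4, y in [2, 17]  -> 2 point(s)
  x = 7: RHS = 17, y in [6, 13]  -> 2 point(s)
  x = 8: RHS = 17, y in [6, 13]  -> 2 point(s)
  x = 11: RHS = 6, y in [5, 14]  -> 2 point(s)
  x = 12: RHS = 6, y in [5, 14]  -> 2 point(s)
  x = 14: RHS = 0, y in [0]  -> 1 point(s)
  x = 15: RHS = 6, y in [5, 14]  -> 2 point(s)
  x = 16: RHS = 7, y in [8, 11]  -> 2 point(s)
  x = 17: RHS = 9, y in [3, 16]  -> 2 point(s)
Affine points: 23. Add the point at infinity: total = 24.

#E(F_19) = 24


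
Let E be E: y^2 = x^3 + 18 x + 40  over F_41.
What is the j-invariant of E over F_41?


Delta = -16(4 a^3 + 27 b^2) mod 41 = 35
-1728 * (4 a)^3 = -1728 * (4*18)^3 mod 41 = 14
j = 14 * 35^(-1) mod 41 = 25

j = 25 (mod 41)


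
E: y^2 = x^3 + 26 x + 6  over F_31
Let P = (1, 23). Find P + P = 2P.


Doubling: s = (3 x1^2 + a) / (2 y1)
s = (3*1^2 + 26) / (2*23) mod 31 = 4
x3 = s^2 - 2 x1 mod 31 = 4^2 - 2*1 = 14
y3 = s (x1 - x3) - y1 mod 31 = 4 * (1 - 14) - 23 = 18

2P = (14, 18)


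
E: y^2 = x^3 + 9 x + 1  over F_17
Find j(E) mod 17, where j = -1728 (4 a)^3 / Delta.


Delta = -16(4 a^3 + 27 b^2) mod 17 = 2
-1728 * (4 a)^3 = -1728 * (4*9)^3 mod 17 = 14
j = 14 * 2^(-1) mod 17 = 7

j = 7 (mod 17)


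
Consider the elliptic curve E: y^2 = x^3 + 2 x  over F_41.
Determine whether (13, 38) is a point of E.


Check whether y^2 = x^3 + 2 x + 0 (mod 41) for (x, y) = (13, 38).
LHS: y^2 = 38^2 mod 41 = 9
RHS: x^3 + 2 x + 0 = 13^3 + 2*13 + 0 mod 41 = 9
LHS = RHS

Yes, on the curve


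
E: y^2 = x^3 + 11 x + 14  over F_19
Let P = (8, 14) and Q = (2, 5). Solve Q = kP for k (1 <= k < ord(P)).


Enumerate multiples of P until we hit Q = (2, 5):
  1P = (8, 14)
  2P = (14, 9)
  3P = (13, 6)
  4P = (15, 1)
  5P = (1, 11)
  6P = (16, 7)
  7P = (2, 14)
  8P = (9, 5)
  9P = (7, 15)
  10P = (5, 2)
  11P = (3, 6)
  12P = (6, 12)
  13P = (6, 7)
  14P = (3, 13)
  15P = (5, 17)
  16P = (7, 4)
  17P = (9, 14)
  18P = (2, 5)
Match found at i = 18.

k = 18


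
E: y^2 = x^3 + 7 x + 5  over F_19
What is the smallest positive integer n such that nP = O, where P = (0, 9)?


Compute successive multiples of P until we hit O:
  1P = (0, 9)
  2P = (11, 11)
  3P = (14, 4)
  4P = (6, 4)
  5P = (10, 12)
  6P = (7, 6)
  7P = (18, 15)
  8P = (18, 4)
  ... (continuing to 15P)
  15P = O

ord(P) = 15


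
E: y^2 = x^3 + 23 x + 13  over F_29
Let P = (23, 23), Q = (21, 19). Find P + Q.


P != Q, so use the chord formula.
s = (y2 - y1) / (x2 - x1) = (25) / (27) mod 29 = 2
x3 = s^2 - x1 - x2 mod 29 = 2^2 - 23 - 21 = 18
y3 = s (x1 - x3) - y1 mod 29 = 2 * (23 - 18) - 23 = 16

P + Q = (18, 16)


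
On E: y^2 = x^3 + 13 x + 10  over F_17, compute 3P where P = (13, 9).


k = 3 = 11_2 (binary, LSB first: 11)
Double-and-add from P = (13, 9):
  bit 0 = 1: acc = O + (13, 9) = (13, 9)
  bit 1 = 1: acc = (13, 9) + (6, 10) = (6, 7)

3P = (6, 7)


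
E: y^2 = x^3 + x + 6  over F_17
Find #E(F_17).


For each x in F_17, count y with y^2 = x^3 + 1 x + 6 mod 17:
  x = 1: RHS = 8, y in [5, 12]  -> 2 point(s)
  x = 2: RHS = 16, y in [4, 13]  -> 2 point(s)
  x = 3: RHS = 2, y in [6, 11]  -> 2 point(s)
  x = 5: RHS = 0, y in [0]  -> 1 point(s)
  x = 7: RHS = 16, y in [4, 13]  -> 2 point(s)
  x = 8: RHS = 16, y in [4, 13]  -> 2 point(s)
  x = 9: RHS = 13, y in [8, 9]  -> 2 point(s)
  x = 10: RHS = 13, y in [8, 9]  -> 2 point(s)
  x = 15: RHS = 13, y in [8, 9]  -> 2 point(s)
  x = 16: RHS = 4, y in [2, 15]  -> 2 point(s)
Affine points: 19. Add the point at infinity: total = 20.

#E(F_17) = 20


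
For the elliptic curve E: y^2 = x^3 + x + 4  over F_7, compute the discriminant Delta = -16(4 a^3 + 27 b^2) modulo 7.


4 a^3 + 27 b^2 = 4*1^3 + 27*4^2 = 4 + 432 = 436
Delta = -16 * (436) = -6976
Delta mod 7 = 3

Delta = 3 (mod 7)


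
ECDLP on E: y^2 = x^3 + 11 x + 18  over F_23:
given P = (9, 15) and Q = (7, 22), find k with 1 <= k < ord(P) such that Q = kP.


Enumerate multiples of P until we hit Q = (7, 22):
  1P = (9, 15)
  2P = (13, 14)
  3P = (14, 15)
  4P = (0, 8)
  5P = (20, 2)
  6P = (3, 3)
  7P = (15, 19)
  8P = (2, 5)
  9P = (7, 1)
  10P = (10, 1)
  11P = (16, 14)
  12P = (6, 1)
  13P = (17, 9)
  14P = (22, 12)
  15P = (19, 5)
  16P = (19, 18)
  17P = (22, 11)
  18P = (17, 14)
  19P = (6, 22)
  20P = (16, 9)
  21P = (10, 22)
  22P = (7, 22)
Match found at i = 22.

k = 22


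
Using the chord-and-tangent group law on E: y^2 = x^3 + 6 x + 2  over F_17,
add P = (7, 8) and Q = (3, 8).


P != Q, so use the chord formula.
s = (y2 - y1) / (x2 - x1) = (0) / (13) mod 17 = 0
x3 = s^2 - x1 - x2 mod 17 = 0^2 - 7 - 3 = 7
y3 = s (x1 - x3) - y1 mod 17 = 0 * (7 - 7) - 8 = 9

P + Q = (7, 9)


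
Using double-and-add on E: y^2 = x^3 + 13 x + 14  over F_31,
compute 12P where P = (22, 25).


k = 12 = 1100_2 (binary, LSB first: 0011)
Double-and-add from P = (22, 25):
  bit 0 = 0: acc unchanged = O
  bit 1 = 0: acc unchanged = O
  bit 2 = 1: acc = O + (8, 17) = (8, 17)
  bit 3 = 1: acc = (8, 17) + (0, 13) = (0, 18)

12P = (0, 18)


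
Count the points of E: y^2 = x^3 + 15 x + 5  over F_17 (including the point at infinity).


For each x in F_17, count y with y^2 = x^3 + 15 x + 5 mod 17:
  x = 1: RHS = 4, y in [2, 15]  -> 2 point(s)
  x = 2: RHS = 9, y in [3, 14]  -> 2 point(s)
  x = 3: RHS = 9, y in [3, 14]  -> 2 point(s)
  x = 5: RHS = 1, y in [1, 16]  -> 2 point(s)
  x = 8: RHS = 8, y in [5, 12]  -> 2 point(s)
  x = 9: RHS = 2, y in [6, 11]  -> 2 point(s)
  x = 10: RHS = 16, y in [4, 13]  -> 2 point(s)
  x = 12: RHS = 9, y in [3, 14]  -> 2 point(s)
  x = 13: RHS = 0, y in [0]  -> 1 point(s)
  x = 14: RHS = 1, y in [1, 16]  -> 2 point(s)
  x = 15: RHS = 1, y in [1, 16]  -> 2 point(s)
Affine points: 21. Add the point at infinity: total = 22.

#E(F_17) = 22


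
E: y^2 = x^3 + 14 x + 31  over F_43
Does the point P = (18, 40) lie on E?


Check whether y^2 = x^3 + 14 x + 31 (mod 43) for (x, y) = (18, 40).
LHS: y^2 = 40^2 mod 43 = 9
RHS: x^3 + 14 x + 31 = 18^3 + 14*18 + 31 mod 43 = 9
LHS = RHS

Yes, on the curve


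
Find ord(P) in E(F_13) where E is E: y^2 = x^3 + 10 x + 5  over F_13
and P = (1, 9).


Compute successive multiples of P until we hit O:
  1P = (1, 9)
  2P = (11, 4)
  3P = (11, 9)
  4P = (1, 4)
  5P = O

ord(P) = 5


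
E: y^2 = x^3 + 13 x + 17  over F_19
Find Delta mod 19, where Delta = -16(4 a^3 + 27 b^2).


4 a^3 + 27 b^2 = 4*13^3 + 27*17^2 = 8788 + 7803 = 16591
Delta = -16 * (16591) = -265456
Delta mod 19 = 12

Delta = 12 (mod 19)


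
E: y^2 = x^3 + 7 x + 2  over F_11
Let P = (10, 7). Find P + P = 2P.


Doubling: s = (3 x1^2 + a) / (2 y1)
s = (3*10^2 + 7) / (2*7) mod 11 = 7
x3 = s^2 - 2 x1 mod 11 = 7^2 - 2*10 = 7
y3 = s (x1 - x3) - y1 mod 11 = 7 * (10 - 7) - 7 = 3

2P = (7, 3)


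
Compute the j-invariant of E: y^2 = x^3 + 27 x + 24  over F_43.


Delta = -16(4 a^3 + 27 b^2) mod 43 = 25
-1728 * (4 a)^3 = -1728 * (4*27)^3 mod 43 = 42
j = 42 * 25^(-1) mod 43 = 12

j = 12 (mod 43)


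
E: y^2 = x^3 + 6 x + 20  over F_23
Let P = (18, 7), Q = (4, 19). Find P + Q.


P != Q, so use the chord formula.
s = (y2 - y1) / (x2 - x1) = (12) / (9) mod 23 = 9
x3 = s^2 - x1 - x2 mod 23 = 9^2 - 18 - 4 = 13
y3 = s (x1 - x3) - y1 mod 23 = 9 * (18 - 13) - 7 = 15

P + Q = (13, 15)


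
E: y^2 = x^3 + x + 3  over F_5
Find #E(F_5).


For each x in F_5, count y with y^2 = x^3 + 1 x + 3 mod 5:
  x = 1: RHS = 0, y in [0]  -> 1 point(s)
  x = 4: RHS = 1, y in [1, 4]  -> 2 point(s)
Affine points: 3. Add the point at infinity: total = 4.

#E(F_5) = 4


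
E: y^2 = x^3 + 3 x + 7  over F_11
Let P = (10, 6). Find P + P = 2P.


Doubling: s = (3 x1^2 + a) / (2 y1)
s = (3*10^2 + 3) / (2*6) mod 11 = 6
x3 = s^2 - 2 x1 mod 11 = 6^2 - 2*10 = 5
y3 = s (x1 - x3) - y1 mod 11 = 6 * (10 - 5) - 6 = 2

2P = (5, 2)


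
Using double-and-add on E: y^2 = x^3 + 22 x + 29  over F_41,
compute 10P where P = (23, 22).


k = 10 = 1010_2 (binary, LSB first: 0101)
Double-and-add from P = (23, 22):
  bit 0 = 0: acc unchanged = O
  bit 1 = 1: acc = O + (38, 10) = (38, 10)
  bit 2 = 0: acc unchanged = (38, 10)
  bit 3 = 1: acc = (38, 10) + (32, 39) = (16, 34)

10P = (16, 34)


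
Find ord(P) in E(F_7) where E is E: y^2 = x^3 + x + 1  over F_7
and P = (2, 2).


Compute successive multiples of P until we hit O:
  1P = (2, 2)
  2P = (0, 1)
  3P = (0, 6)
  4P = (2, 5)
  5P = O

ord(P) = 5


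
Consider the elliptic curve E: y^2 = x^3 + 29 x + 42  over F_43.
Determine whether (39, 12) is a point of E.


Check whether y^2 = x^3 + 29 x + 42 (mod 43) for (x, y) = (39, 12).
LHS: y^2 = 12^2 mod 43 = 15
RHS: x^3 + 29 x + 42 = 39^3 + 29*39 + 42 mod 43 = 34
LHS != RHS

No, not on the curve


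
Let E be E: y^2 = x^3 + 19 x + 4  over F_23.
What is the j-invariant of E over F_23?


Delta = -16(4 a^3 + 27 b^2) mod 23 = 13
-1728 * (4 a)^3 = -1728 * (4*19)^3 mod 23 = 6
j = 6 * 13^(-1) mod 23 = 4

j = 4 (mod 23)


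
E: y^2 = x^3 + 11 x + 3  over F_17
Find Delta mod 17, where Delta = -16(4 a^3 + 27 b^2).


4 a^3 + 27 b^2 = 4*11^3 + 27*3^2 = 5324 + 243 = 5567
Delta = -16 * (5567) = -89072
Delta mod 17 = 8

Delta = 8 (mod 17)


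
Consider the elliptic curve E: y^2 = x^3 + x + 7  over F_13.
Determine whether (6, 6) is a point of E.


Check whether y^2 = x^3 + 1 x + 7 (mod 13) for (x, y) = (6, 6).
LHS: y^2 = 6^2 mod 13 = 10
RHS: x^3 + 1 x + 7 = 6^3 + 1*6 + 7 mod 13 = 8
LHS != RHS

No, not on the curve


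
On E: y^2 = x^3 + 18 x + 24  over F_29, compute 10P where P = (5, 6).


k = 10 = 1010_2 (binary, LSB first: 0101)
Double-and-add from P = (5, 6):
  bit 0 = 0: acc unchanged = O
  bit 1 = 1: acc = O + (12, 5) = (12, 5)
  bit 2 = 0: acc unchanged = (12, 5)
  bit 3 = 1: acc = (12, 5) + (7, 0) = (11, 25)

10P = (11, 25)


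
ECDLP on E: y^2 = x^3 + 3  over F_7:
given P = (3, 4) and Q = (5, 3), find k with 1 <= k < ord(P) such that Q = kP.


Enumerate multiples of P until we hit Q = (5, 3):
  1P = (3, 4)
  2P = (2, 2)
  3P = (6, 4)
  4P = (5, 3)
Match found at i = 4.

k = 4


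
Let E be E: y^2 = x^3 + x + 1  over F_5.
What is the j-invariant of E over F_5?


Delta = -16(4 a^3 + 27 b^2) mod 5 = 4
-1728 * (4 a)^3 = -1728 * (4*1)^3 mod 5 = 3
j = 3 * 4^(-1) mod 5 = 2

j = 2 (mod 5)


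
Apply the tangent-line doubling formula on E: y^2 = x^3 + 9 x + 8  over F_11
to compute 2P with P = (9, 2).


Doubling: s = (3 x1^2 + a) / (2 y1)
s = (3*9^2 + 9) / (2*2) mod 11 = 8
x3 = s^2 - 2 x1 mod 11 = 8^2 - 2*9 = 2
y3 = s (x1 - x3) - y1 mod 11 = 8 * (9 - 2) - 2 = 10

2P = (2, 10)


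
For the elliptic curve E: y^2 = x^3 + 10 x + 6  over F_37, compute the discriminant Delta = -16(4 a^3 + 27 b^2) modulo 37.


4 a^3 + 27 b^2 = 4*10^3 + 27*6^2 = 4000 + 972 = 4972
Delta = -16 * (4972) = -79552
Delta mod 37 = 35

Delta = 35 (mod 37)


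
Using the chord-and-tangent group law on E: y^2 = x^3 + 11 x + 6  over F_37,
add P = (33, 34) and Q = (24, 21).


P != Q, so use the chord formula.
s = (y2 - y1) / (x2 - x1) = (24) / (28) mod 37 = 22
x3 = s^2 - x1 - x2 mod 37 = 22^2 - 33 - 24 = 20
y3 = s (x1 - x3) - y1 mod 37 = 22 * (33 - 20) - 34 = 30

P + Q = (20, 30)


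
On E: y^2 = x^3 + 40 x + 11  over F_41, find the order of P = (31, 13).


Compute successive multiples of P until we hit O:
  1P = (31, 13)
  2P = (19, 2)
  3P = (28, 0)
  4P = (19, 39)
  5P = (31, 28)
  6P = O

ord(P) = 6


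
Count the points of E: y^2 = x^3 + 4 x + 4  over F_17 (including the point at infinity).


For each x in F_17, count y with y^2 = x^3 + 4 x + 4 mod 17:
  x = 0: RHS = 4, y in [2, 15]  -> 2 point(s)
  x = 1: RHS = 9, y in [3, 14]  -> 2 point(s)
  x = 3: RHS = 9, y in [3, 14]  -> 2 point(s)
  x = 4: RHS = 16, y in [4, 13]  -> 2 point(s)
  x = 5: RHS = 13, y in [8, 9]  -> 2 point(s)
  x = 7: RHS = 1, y in [1, 16]  -> 2 point(s)
  x = 8: RHS = 4, y in [2, 15]  -> 2 point(s)
  x = 9: RHS = 4, y in [2, 15]  -> 2 point(s)
  x = 11: RHS = 2, y in [6, 11]  -> 2 point(s)
  x = 13: RHS = 9, y in [3, 14]  -> 2 point(s)
  x = 14: RHS = 16, y in [4, 13]  -> 2 point(s)
  x = 16: RHS = 16, y in [4, 13]  -> 2 point(s)
Affine points: 24. Add the point at infinity: total = 25.

#E(F_17) = 25


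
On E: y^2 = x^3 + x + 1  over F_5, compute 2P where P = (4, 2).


Doubling: s = (3 x1^2 + a) / (2 y1)
s = (3*4^2 + 1) / (2*2) mod 5 = 1
x3 = s^2 - 2 x1 mod 5 = 1^2 - 2*4 = 3
y3 = s (x1 - x3) - y1 mod 5 = 1 * (4 - 3) - 2 = 4

2P = (3, 4)


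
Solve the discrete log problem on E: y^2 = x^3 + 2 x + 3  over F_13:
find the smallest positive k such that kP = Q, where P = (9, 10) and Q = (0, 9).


Enumerate multiples of P until we hit Q = (0, 9):
  1P = (9, 10)
  2P = (11, 11)
  3P = (3, 6)
  4P = (0, 9)
Match found at i = 4.

k = 4


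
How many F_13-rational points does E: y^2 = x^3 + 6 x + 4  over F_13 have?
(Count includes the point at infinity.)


For each x in F_13, count y with y^2 = x^3 + 6 x + 4 mod 13:
  x = 0: RHS = 4, y in [2, 11]  -> 2 point(s)
  x = 3: RHS = 10, y in [6, 7]  -> 2 point(s)
  x = 4: RHS = 1, y in [1, 12]  -> 2 point(s)
  x = 5: RHS = 3, y in [4, 9]  -> 2 point(s)
  x = 6: RHS = 9, y in [3, 10]  -> 2 point(s)
  x = 7: RHS = 12, y in [5, 8]  -> 2 point(s)
  x = 11: RHS = 10, y in [6, 7]  -> 2 point(s)
  x = 12: RHS = 10, y in [6, 7]  -> 2 point(s)
Affine points: 16. Add the point at infinity: total = 17.

#E(F_13) = 17


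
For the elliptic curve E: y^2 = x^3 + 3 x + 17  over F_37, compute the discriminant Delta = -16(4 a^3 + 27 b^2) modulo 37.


4 a^3 + 27 b^2 = 4*3^3 + 27*17^2 = 108 + 7803 = 7911
Delta = -16 * (7911) = -126576
Delta mod 37 = 1

Delta = 1 (mod 37)


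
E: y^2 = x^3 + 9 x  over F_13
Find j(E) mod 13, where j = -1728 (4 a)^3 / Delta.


Delta = -16(4 a^3 + 27 b^2) mod 13 = 1
-1728 * (4 a)^3 = -1728 * (4*9)^3 mod 13 = 12
j = 12 * 1^(-1) mod 13 = 12

j = 12 (mod 13)


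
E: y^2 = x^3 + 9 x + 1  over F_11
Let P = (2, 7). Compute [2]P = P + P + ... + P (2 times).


k = 2 = 10_2 (binary, LSB first: 01)
Double-and-add from P = (2, 7):
  bit 0 = 0: acc unchanged = O
  bit 1 = 1: acc = O + (1, 0) = (1, 0)

2P = (1, 0)


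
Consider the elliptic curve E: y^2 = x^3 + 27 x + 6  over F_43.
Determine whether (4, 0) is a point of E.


Check whether y^2 = x^3 + 27 x + 6 (mod 43) for (x, y) = (4, 0).
LHS: y^2 = 0^2 mod 43 = 0
RHS: x^3 + 27 x + 6 = 4^3 + 27*4 + 6 mod 43 = 6
LHS != RHS

No, not on the curve


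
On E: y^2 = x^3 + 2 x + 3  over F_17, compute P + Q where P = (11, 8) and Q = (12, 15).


P != Q, so use the chord formula.
s = (y2 - y1) / (x2 - x1) = (7) / (1) mod 17 = 7
x3 = s^2 - x1 - x2 mod 17 = 7^2 - 11 - 12 = 9
y3 = s (x1 - x3) - y1 mod 17 = 7 * (11 - 9) - 8 = 6

P + Q = (9, 6)


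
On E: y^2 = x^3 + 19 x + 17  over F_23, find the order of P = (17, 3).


Compute successive multiples of P until we hit O:
  1P = (17, 3)
  2P = (16, 22)
  3P = (6, 18)
  4P = (3, 3)
  5P = (3, 20)
  6P = (6, 5)
  7P = (16, 1)
  8P = (17, 20)
  ... (continuing to 9P)
  9P = O

ord(P) = 9


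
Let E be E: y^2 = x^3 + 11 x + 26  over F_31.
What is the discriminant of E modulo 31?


4 a^3 + 27 b^2 = 4*11^3 + 27*26^2 = 5324 + 18252 = 23576
Delta = -16 * (23576) = -377216
Delta mod 31 = 23

Delta = 23 (mod 31)


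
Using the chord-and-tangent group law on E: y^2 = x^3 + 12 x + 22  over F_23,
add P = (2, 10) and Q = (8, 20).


P != Q, so use the chord formula.
s = (y2 - y1) / (x2 - x1) = (10) / (6) mod 23 = 17
x3 = s^2 - x1 - x2 mod 23 = 17^2 - 2 - 8 = 3
y3 = s (x1 - x3) - y1 mod 23 = 17 * (2 - 3) - 10 = 19

P + Q = (3, 19)


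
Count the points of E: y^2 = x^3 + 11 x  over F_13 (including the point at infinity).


For each x in F_13, count y with y^2 = x^3 + 11 x + 0 mod 13:
  x = 0: RHS = 0, y in [0]  -> 1 point(s)
  x = 1: RHS = 12, y in [5, 8]  -> 2 point(s)
  x = 2: RHS = 4, y in [2, 11]  -> 2 point(s)
  x = 4: RHS = 4, y in [2, 11]  -> 2 point(s)
  x = 6: RHS = 9, y in [3, 10]  -> 2 point(s)
  x = 7: RHS = 4, y in [2, 11]  -> 2 point(s)
  x = 9: RHS = 9, y in [3, 10]  -> 2 point(s)
  x = 11: RHS = 9, y in [3, 10]  -> 2 point(s)
  x = 12: RHS = 1, y in [1, 12]  -> 2 point(s)
Affine points: 17. Add the point at infinity: total = 18.

#E(F_13) = 18


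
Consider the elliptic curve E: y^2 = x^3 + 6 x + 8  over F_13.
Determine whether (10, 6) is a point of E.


Check whether y^2 = x^3 + 6 x + 8 (mod 13) for (x, y) = (10, 6).
LHS: y^2 = 6^2 mod 13 = 10
RHS: x^3 + 6 x + 8 = 10^3 + 6*10 + 8 mod 13 = 2
LHS != RHS

No, not on the curve


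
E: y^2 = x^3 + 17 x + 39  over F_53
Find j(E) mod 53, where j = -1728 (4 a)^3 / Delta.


Delta = -16(4 a^3 + 27 b^2) mod 53 = 39
-1728 * (4 a)^3 = -1728 * (4*17)^3 mod 53 = 14
j = 14 * 39^(-1) mod 53 = 52

j = 52 (mod 53)


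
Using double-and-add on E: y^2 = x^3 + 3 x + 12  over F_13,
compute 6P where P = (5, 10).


k = 6 = 110_2 (binary, LSB first: 011)
Double-and-add from P = (5, 10):
  bit 0 = 0: acc unchanged = O
  bit 1 = 1: acc = O + (3, 3) = (3, 3)
  bit 2 = 1: acc = (3, 3) + (6, 8) = (1, 9)

6P = (1, 9)


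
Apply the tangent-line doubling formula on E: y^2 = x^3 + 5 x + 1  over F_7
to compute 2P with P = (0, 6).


Doubling: s = (3 x1^2 + a) / (2 y1)
s = (3*0^2 + 5) / (2*6) mod 7 = 1
x3 = s^2 - 2 x1 mod 7 = 1^2 - 2*0 = 1
y3 = s (x1 - x3) - y1 mod 7 = 1 * (0 - 1) - 6 = 0

2P = (1, 0)


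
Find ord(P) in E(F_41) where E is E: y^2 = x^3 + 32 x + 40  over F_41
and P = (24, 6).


Compute successive multiples of P until we hit O:
  1P = (24, 6)
  2P = (11, 1)
  3P = (11, 40)
  4P = (24, 35)
  5P = O

ord(P) = 5


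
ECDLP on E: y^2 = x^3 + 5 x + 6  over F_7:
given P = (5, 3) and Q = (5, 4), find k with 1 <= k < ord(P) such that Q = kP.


Enumerate multiples of P until we hit Q = (5, 4):
  1P = (5, 3)
  2P = (6, 0)
  3P = (5, 4)
Match found at i = 3.

k = 3


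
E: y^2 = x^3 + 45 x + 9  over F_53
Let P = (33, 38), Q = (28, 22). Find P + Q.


P != Q, so use the chord formula.
s = (y2 - y1) / (x2 - x1) = (37) / (48) mod 53 = 35
x3 = s^2 - x1 - x2 mod 53 = 35^2 - 33 - 28 = 51
y3 = s (x1 - x3) - y1 mod 53 = 35 * (33 - 51) - 38 = 21

P + Q = (51, 21)


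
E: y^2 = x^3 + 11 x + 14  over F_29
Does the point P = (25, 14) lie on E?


Check whether y^2 = x^3 + 11 x + 14 (mod 29) for (x, y) = (25, 14).
LHS: y^2 = 14^2 mod 29 = 22
RHS: x^3 + 11 x + 14 = 25^3 + 11*25 + 14 mod 29 = 22
LHS = RHS

Yes, on the curve


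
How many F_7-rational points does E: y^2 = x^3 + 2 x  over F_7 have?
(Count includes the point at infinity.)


For each x in F_7, count y with y^2 = x^3 + 2 x + 0 mod 7:
  x = 0: RHS = 0, y in [0]  -> 1 point(s)
  x = 4: RHS = 2, y in [3, 4]  -> 2 point(s)
  x = 5: RHS = 2, y in [3, 4]  -> 2 point(s)
  x = 6: RHS = 4, y in [2, 5]  -> 2 point(s)
Affine points: 7. Add the point at infinity: total = 8.

#E(F_7) = 8


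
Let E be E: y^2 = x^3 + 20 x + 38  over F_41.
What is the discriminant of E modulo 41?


4 a^3 + 27 b^2 = 4*20^3 + 27*38^2 = 32000 + 38988 = 70988
Delta = -16 * (70988) = -1135808
Delta mod 41 = 15

Delta = 15 (mod 41)


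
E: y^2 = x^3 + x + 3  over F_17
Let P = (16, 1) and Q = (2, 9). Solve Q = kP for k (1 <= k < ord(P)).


Enumerate multiples of P until we hit Q = (2, 9):
  1P = (16, 1)
  2P = (6, 2)
  3P = (3, 13)
  4P = (7, 9)
  5P = (12, 3)
  6P = (2, 9)
Match found at i = 6.

k = 6


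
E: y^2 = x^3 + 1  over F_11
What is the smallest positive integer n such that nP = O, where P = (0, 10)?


Compute successive multiples of P until we hit O:
  1P = (0, 10)
  2P = (0, 1)
  3P = O

ord(P) = 3


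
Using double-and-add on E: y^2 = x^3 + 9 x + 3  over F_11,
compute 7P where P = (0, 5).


k = 7 = 111_2 (binary, LSB first: 111)
Double-and-add from P = (0, 5):
  bit 0 = 1: acc = O + (0, 5) = (0, 5)
  bit 1 = 1: acc = (0, 5) + (4, 9) = (8, 9)
  bit 2 = 1: acc = (8, 9) + (6, 3) = (6, 8)

7P = (6, 8)


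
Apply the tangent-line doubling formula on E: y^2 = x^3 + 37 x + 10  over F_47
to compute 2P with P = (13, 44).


Doubling: s = (3 x1^2 + a) / (2 y1)
s = (3*13^2 + 37) / (2*44) mod 47 = 19
x3 = s^2 - 2 x1 mod 47 = 19^2 - 2*13 = 6
y3 = s (x1 - x3) - y1 mod 47 = 19 * (13 - 6) - 44 = 42

2P = (6, 42)


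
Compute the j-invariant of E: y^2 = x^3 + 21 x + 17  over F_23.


Delta = -16(4 a^3 + 27 b^2) mod 23 = 2
-1728 * (4 a)^3 = -1728 * (4*21)^3 mod 23 = 18
j = 18 * 2^(-1) mod 23 = 9

j = 9 (mod 23)


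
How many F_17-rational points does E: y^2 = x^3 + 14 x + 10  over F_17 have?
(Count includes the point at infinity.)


For each x in F_17, count y with y^2 = x^3 + 14 x + 10 mod 17:
  x = 1: RHS = 8, y in [5, 12]  -> 2 point(s)
  x = 5: RHS = 1, y in [1, 16]  -> 2 point(s)
  x = 6: RHS = 4, y in [2, 15]  -> 2 point(s)
  x = 7: RHS = 9, y in [3, 14]  -> 2 point(s)
  x = 9: RHS = 15, y in [7, 10]  -> 2 point(s)
  x = 11: RHS = 16, y in [4, 13]  -> 2 point(s)
  x = 12: RHS = 2, y in [6, 11]  -> 2 point(s)
  x = 13: RHS = 9, y in [3, 14]  -> 2 point(s)
  x = 14: RHS = 9, y in [3, 14]  -> 2 point(s)
  x = 15: RHS = 8, y in [5, 12]  -> 2 point(s)
Affine points: 20. Add the point at infinity: total = 21.

#E(F_17) = 21


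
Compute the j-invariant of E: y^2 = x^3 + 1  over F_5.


Delta = -16(4 a^3 + 27 b^2) mod 5 = 3
-1728 * (4 a)^3 = -1728 * (4*0)^3 mod 5 = 0
j = 0 * 3^(-1) mod 5 = 0

j = 0 (mod 5)


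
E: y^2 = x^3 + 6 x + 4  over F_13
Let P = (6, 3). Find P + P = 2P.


Doubling: s = (3 x1^2 + a) / (2 y1)
s = (3*6^2 + 6) / (2*3) mod 13 = 6
x3 = s^2 - 2 x1 mod 13 = 6^2 - 2*6 = 11
y3 = s (x1 - x3) - y1 mod 13 = 6 * (6 - 11) - 3 = 6

2P = (11, 6)


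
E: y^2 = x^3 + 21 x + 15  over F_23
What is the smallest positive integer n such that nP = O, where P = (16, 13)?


Compute successive multiples of P until we hit O:
  1P = (16, 13)
  2P = (22, 19)
  3P = (9, 17)
  4P = (11, 17)
  5P = (4, 5)
  6P = (6, 9)
  7P = (3, 6)
  8P = (13, 1)
  ... (continuing to 23P)
  23P = O

ord(P) = 23


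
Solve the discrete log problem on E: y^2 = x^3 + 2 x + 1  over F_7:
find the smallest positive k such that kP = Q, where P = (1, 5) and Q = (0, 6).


Enumerate multiples of P until we hit Q = (0, 6):
  1P = (1, 5)
  2P = (0, 6)
Match found at i = 2.

k = 2


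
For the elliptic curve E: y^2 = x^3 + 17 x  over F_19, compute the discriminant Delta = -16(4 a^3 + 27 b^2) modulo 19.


4 a^3 + 27 b^2 = 4*17^3 + 27*0^2 = 19652 + 0 = 19652
Delta = -16 * (19652) = -314432
Delta mod 19 = 18

Delta = 18 (mod 19)


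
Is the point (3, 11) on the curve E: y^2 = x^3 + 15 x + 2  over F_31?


Check whether y^2 = x^3 + 15 x + 2 (mod 31) for (x, y) = (3, 11).
LHS: y^2 = 11^2 mod 31 = 28
RHS: x^3 + 15 x + 2 = 3^3 + 15*3 + 2 mod 31 = 12
LHS != RHS

No, not on the curve


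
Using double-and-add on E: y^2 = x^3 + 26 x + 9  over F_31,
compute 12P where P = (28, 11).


k = 12 = 1100_2 (binary, LSB first: 0011)
Double-and-add from P = (28, 11):
  bit 0 = 0: acc unchanged = O
  bit 1 = 0: acc unchanged = O
  bit 2 = 1: acc = O + (2, 10) = (2, 10)
  bit 3 = 1: acc = (2, 10) + (21, 19) = (26, 8)

12P = (26, 8)


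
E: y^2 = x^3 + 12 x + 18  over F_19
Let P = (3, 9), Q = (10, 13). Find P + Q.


P != Q, so use the chord formula.
s = (y2 - y1) / (x2 - x1) = (4) / (7) mod 19 = 6
x3 = s^2 - x1 - x2 mod 19 = 6^2 - 3 - 10 = 4
y3 = s (x1 - x3) - y1 mod 19 = 6 * (3 - 4) - 9 = 4

P + Q = (4, 4)
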